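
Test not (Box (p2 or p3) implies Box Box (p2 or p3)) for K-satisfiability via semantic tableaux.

1. not (Box (p2 or p3) implies Box Box (p2 or p3)), w0
2. Box (p2 or p3), w0
3. not Box Box (p2 or p3), w0
4. not Box (p2 or p3), w1
5. p2 or p3, w1
6. p3, w1
7. not (p2 or p3), w2
8. not p2, w2
9. not p3, w2
Accessibility: w0Rw1, w1Rw2

Satisfiable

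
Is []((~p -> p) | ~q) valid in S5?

Tableau for the negation ~[]((~p -> p) | ~q):
1. ~[]((~p -> p) | ~q), u
2. ~((~p -> p) | ~q), v
3. ~(~p -> p), v
4. q, v
5. ~p, v
Accessibility: uRu, uRv, vRu, vRv
The negation has an open branch (countermodel exists).

No, not valid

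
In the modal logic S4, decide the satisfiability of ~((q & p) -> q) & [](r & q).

1. ~((q & p) -> q) & [](r & q), u
2. ~((q & p) -> q), u   [&-rule on 1]
3. [](r & q), u   [&-rule on 1]
4. q & p, u   [~->-rule on 2]
5. ~q, u   [~->-rule on 2]
6. q, u   [&-rule on 4]
7. p, u   [&-rule on 4]
Accessibility: uRu
Branch closes: q and ~q both at u.
All branches of the tableau close; one closing branch shown above.

No, unsatisfiable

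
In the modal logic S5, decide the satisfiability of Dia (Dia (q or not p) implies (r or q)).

1. Dia (Dia (q or not p) implies (r or q)), w0
2. Dia (q or not p) implies (r or q), w1
3. r or q, w1
4. q, w1
Accessibility: w0Rw0, w0Rw1, w1Rw0, w1Rw1

Yes, satisfiable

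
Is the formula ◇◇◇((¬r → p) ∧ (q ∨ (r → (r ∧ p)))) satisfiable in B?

1. ◇◇◇((¬r → p) ∧ (q ∨ (r → (r ∧ p)))), u
2. ◇◇((¬r → p) ∧ (q ∨ (r → (r ∧ p)))), v
3. ◇((¬r → p) ∧ (q ∨ (r → (r ∧ p)))), w
4. (¬r → p) ∧ (q ∨ (r → (r ∧ p))), x
5. ¬r → p, x
6. q ∨ (r → (r ∧ p)), x
7. p, x
8. r → (r ∧ p), x
9. r ∧ p, x
10. r, x
Accessibility: uRu, uRv, vRu, vRv, vRw, wRv, wRw, wRx, xRw, xRx

Yes, satisfiable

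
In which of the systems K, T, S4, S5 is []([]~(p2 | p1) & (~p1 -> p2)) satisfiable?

T-tableau for the formula:
1. []([]~(p2 | p1) & (~p1 -> p2)), u
2. []~(p2 | p1) & (~p1 -> p2), u   [[]-rule on 1 via uRu]
3. []~(p2 | p1), u   [&-rule on 2]
4. ~p1 -> p2, u   [&-rule on 2]
5. ~(p2 | p1), u   [[]-rule on 3 via uRu]
6. ~p2, u   [~|-rule on 5]
7. ~p1, u   [~|-rule on 5]
8. p2, u   [->-rule on 4 (branches; this branch)]
Accessibility: uRu
Branch closes: p2 and ~p2 both at u.
Every branch closes (one shown): unsatisfiable in T, hence also in S4, S5 (every S4/S5-frame is a T-frame).
K-tableau for the formula:
1. []([]~(p2 | p1) & (~p1 -> p2)), u
Complete open branch: satisfiable in K.

K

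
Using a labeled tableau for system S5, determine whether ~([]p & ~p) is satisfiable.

Yes, satisfiable

1. ~([]p & ~p), u
2. p, u   [~&-rule on 1 (branches; this branch)]
Accessibility: uRu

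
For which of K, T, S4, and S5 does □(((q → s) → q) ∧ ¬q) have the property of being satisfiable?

T-tableau for the formula:
1. □(((q → s) → q) ∧ ¬q), w0
2. ((q → s) → q) ∧ ¬q, w0   [□-rule on 1 via w0Rw0]
3. (q → s) → q, w0   [∧-rule on 2]
4. ¬q, w0   [∧-rule on 2]
5. ¬(q → s), w0   [→-rule on 3 (branches; this branch)]
6. q, w0   [¬→-rule on 5]
7. ¬s, w0   [¬→-rule on 5]
Accessibility: w0Rw0
Branch closes: q and ¬q both at w0.
Every branch closes (one shown): unsatisfiable in T, hence also in S4, S5 (every S4/S5-frame is a T-frame).
K-tableau for the formula:
1. □(((q → s) → q) ∧ ¬q), w0
Complete open branch: satisfiable in K.

K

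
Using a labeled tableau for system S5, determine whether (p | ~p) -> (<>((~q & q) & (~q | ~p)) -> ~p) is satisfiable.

1. (p | ~p) -> (<>((~q & q) & (~q | ~p)) -> ~p), 0
2. <>((~q & q) & (~q | ~p)) -> ~p, 0
3. ~p, 0
Accessibility: 0R0

Yes, satisfiable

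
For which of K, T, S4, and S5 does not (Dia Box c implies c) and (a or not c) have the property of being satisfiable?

S5-tableau for the formula:
1. not (Dia Box c implies c) and (a or not c), u
2. not (Dia Box c implies c), u
3. a or not c, u
4. Dia Box c, u
5. not c, u
6. Box c, v
7. c, u
Accessibility: uRu, uRv, vRu, vRv
Branch closes: c and not c both at u.
Every branch closes (one shown): unsatisfiable in S5.
S4-tableau for the formula:
1. not (Dia Box c implies c) and (a or not c), u
2. not (Dia Box c implies c), u
3. a or not c, u
4. Dia Box c, u
5. not c, u
6. Box c, v
7. c, v
Accessibility: uRu, uRv, vRv
Complete open branch: satisfiable in S4, hence also in K, T (this S4-model is also a K-model and a T-model).

K, T, S4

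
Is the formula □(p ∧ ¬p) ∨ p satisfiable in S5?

Yes, satisfiable

1. □(p ∧ ¬p) ∨ p, 0
2. p, 0
Accessibility: 0R0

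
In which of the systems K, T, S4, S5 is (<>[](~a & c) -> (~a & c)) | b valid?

S5

S4-tableau for the negation ~((<>[](~a & c) -> (~a & c)) | b):
1. ~((<>[](~a & c) -> (~a & c)) | b), u
2. ~(<>[](~a & c) -> (~a & c)), u
3. ~b, u
4. <>[](~a & c), u
5. ~(~a & c), u
6. ~c, u
7. [](~a & c), v
8. ~a & c, v
9. ~a, v
10. c, v
Accessibility: uRu, uRv, vRv
Complete open branch: countermodel on an S4-frame, so not valid in S4, nor in K, T (the same frame is also a K-frame and a T-frame).
S5-tableau for the negation ~((<>[](~a & c) -> (~a & c)) | b):
1. ~((<>[](~a & c) -> (~a & c)) | b), u
2. ~(<>[](~a & c) -> (~a & c)), u
3. ~b, u
4. <>[](~a & c), u
5. ~(~a & c), u
6. ~c, u
7. [](~a & c), v
8. ~a & c, u
9. ~a, u
10. c, u
Accessibility: uRu, uRv, vRu, vRv
Branch closes: c and ~c both at u.
Every branch closes (one shown): valid in S5.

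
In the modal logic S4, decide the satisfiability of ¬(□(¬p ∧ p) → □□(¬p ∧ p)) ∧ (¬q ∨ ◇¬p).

1. ¬(□(¬p ∧ p) → □□(¬p ∧ p)) ∧ (¬q ∨ ◇¬p), w0
2. ¬(□(¬p ∧ p) → □□(¬p ∧ p)), w0
3. ¬q ∨ ◇¬p, w0
4. □(¬p ∧ p), w0
5. ¬□□(¬p ∧ p), w0
6. ¬p ∧ p, w0
7. ¬p, w0
8. p, w0
Accessibility: w0Rw0
Branch closes: p and ¬p both at w0.
All branches of the tableau close; one closing branch shown above.

Unsatisfiable (every branch closes)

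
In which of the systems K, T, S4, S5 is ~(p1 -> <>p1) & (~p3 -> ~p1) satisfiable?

K-tableau for the formula:
1. ~(p1 -> <>p1) & (~p3 -> ~p1), 0
2. ~(p1 -> <>p1), 0
3. ~p3 -> ~p1, 0
4. p1, 0
5. ~<>p1, 0
6. p3, 0
Complete open branch: satisfiable in K.
T-tableau for the formula:
1. ~(p1 -> <>p1) & (~p3 -> ~p1), 0
2. ~(p1 -> <>p1), 0
3. ~p3 -> ~p1, 0
4. p1, 0
5. ~<>p1, 0
6. ~p1, 0
Accessibility: 0R0
Branch closes: p1 and ~p1 both at 0.
Every branch closes (one shown): unsatisfiable in T, hence also in S4, S5 (every S4/S5-frame is a T-frame).

K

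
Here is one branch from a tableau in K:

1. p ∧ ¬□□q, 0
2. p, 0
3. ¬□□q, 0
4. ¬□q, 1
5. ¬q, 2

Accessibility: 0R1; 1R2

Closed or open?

No, open

No world carries both an atom and its negation.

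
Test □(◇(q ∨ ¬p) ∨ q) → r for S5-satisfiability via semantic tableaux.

Satisfiable (open branch found)

1. □(◇(q ∨ ¬p) ∨ q) → r, 0
2. r, 0   [→-rule on 1 (branches; this branch)]
Accessibility: 0R0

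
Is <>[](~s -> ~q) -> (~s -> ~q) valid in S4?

Tableau for the negation ~(<>[](~s -> ~q) -> (~s -> ~q)):
1. ~(<>[](~s -> ~q) -> (~s -> ~q)), u
2. <>[](~s -> ~q), u   [~->-rule on 1]
3. ~(~s -> ~q), u   [~->-rule on 1]
4. ~s, u   [~->-rule on 3]
5. q, u   [~->-rule on 3]
6. [](~s -> ~q), v   [<>-rule on 2: fresh world v, uRv]
7. ~s -> ~q, v   [[]-rule on 6 via vRv]
8. ~q, v   [->-rule on 7 (branches; this branch)]
Accessibility: uRu, uRv, vRv
The negation has an open branch (countermodel exists).

No, not valid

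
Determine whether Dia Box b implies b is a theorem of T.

Not valid

Tableau for the negation not (Dia Box b implies b):
1. not (Dia Box b implies b), w0
2. Dia Box b, w0
3. not b, w0
4. Box b, w1
5. b, w1
Accessibility: w0Rw0, w0Rw1, w1Rw1
The negation has an open branch (countermodel exists).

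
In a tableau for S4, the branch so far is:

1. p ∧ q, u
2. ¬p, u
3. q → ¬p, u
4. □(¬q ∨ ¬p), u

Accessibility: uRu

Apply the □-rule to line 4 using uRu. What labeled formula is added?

¬q ∨ ¬p, u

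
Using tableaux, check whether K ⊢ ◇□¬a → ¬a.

Invalid (countermodel exists)

Tableau for the negation ¬(◇□¬a → ¬a):
1. ¬(◇□¬a → ¬a), u
2. ◇□¬a, u
3. a, u
4. □¬a, v
Accessibility: uRv
The negation has an open branch (countermodel exists).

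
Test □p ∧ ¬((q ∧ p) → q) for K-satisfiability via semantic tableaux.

Unsatisfiable

1. □p ∧ ¬((q ∧ p) → q), w0
2. □p, w0
3. ¬((q ∧ p) → q), w0
4. q ∧ p, w0
5. ¬q, w0
6. q, w0
7. p, w0
Branch closes: q and ¬q both at w0.
All branches of the tableau close; one closing branch shown above.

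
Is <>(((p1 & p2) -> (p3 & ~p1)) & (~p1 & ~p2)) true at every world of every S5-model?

Tableau for the negation ~<>(((p1 & p2) -> (p3 & ~p1)) & (~p1 & ~p2)):
1. ~<>(((p1 & p2) -> (p3 & ~p1)) & (~p1 & ~p2)), u
2. ~(((p1 & p2) -> (p3 & ~p1)) & (~p1 & ~p2)), u   [~<>-rule on 1 via uRu]
3. ~(~p1 & ~p2), u   [~&-rule on 2 (branches; this branch)]
4. p2, u   [~&-rule on 3 (branches; this branch)]
Accessibility: uRu
The negation has an open branch (countermodel exists).

Invalid (countermodel exists)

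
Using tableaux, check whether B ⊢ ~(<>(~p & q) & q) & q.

Invalid (countermodel exists)

Tableau for the negation ~(~(<>(~p & q) & q) & q):
1. ~(~(<>(~p & q) & q) & q), w0
2. ~q, w0   [~&-rule on 1 (branches; this branch)]
Accessibility: w0Rw0
The negation has an open branch (countermodel exists).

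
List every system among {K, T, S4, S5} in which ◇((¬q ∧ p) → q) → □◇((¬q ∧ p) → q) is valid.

S5-tableau for the negation ¬(◇((¬q ∧ p) → q) → □◇((¬q ∧ p) → q)):
1. ¬(◇((¬q ∧ p) → q) → □◇((¬q ∧ p) → q)), 0
2. ◇((¬q ∧ p) → q), 0
3. ¬□◇((¬q ∧ p) → q), 0
4. (¬q ∧ p) → q, 1
5. ¬(¬q ∧ p), 1
6. ¬p, 1
7. ¬◇((¬q ∧ p) → q), 2
8. ¬((¬q ∧ p) → q), 0
9. ¬q ∧ p, 0
10. ¬q, 0
11. p, 0
12. ¬((¬q ∧ p) → q), 1
13. ¬q ∧ p, 1
14. ¬q, 1
15. p, 1
Accessibility: 0R0, 0R1, 0R2, 1R0, 1R1, 1R2, 2R0, 2R1, 2R2
Branch closes: p and ¬p both at 1.
Every branch closes (one shown): valid in S5.
S4-tableau for the negation ¬(◇((¬q ∧ p) → q) → □◇((¬q ∧ p) → q)):
1. ¬(◇((¬q ∧ p) → q) → □◇((¬q ∧ p) → q)), 0
2. ◇((¬q ∧ p) → q), 0
3. ¬□◇((¬q ∧ p) → q), 0
4. (¬q ∧ p) → q, 1
5. q, 1
6. ¬◇((¬q ∧ p) → q), 2
7. ¬((¬q ∧ p) → q), 2
8. ¬q ∧ p, 2
9. ¬q, 2
10. p, 2
Accessibility: 0R0, 0R1, 0R2, 1R1, 2R2
Complete open branch: countermodel on an S4-frame, so not valid in S4, nor in K, T (the same frame is also a K-frame and a T-frame).

S5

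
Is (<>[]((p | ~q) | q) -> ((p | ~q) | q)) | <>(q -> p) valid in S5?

Yes, valid

Tableau for the negation ~((<>[]((p | ~q) | q) -> ((p | ~q) | q)) | <>(q -> p)):
1. ~((<>[]((p | ~q) | q) -> ((p | ~q) | q)) | <>(q -> p)), w0
2. ~(<>[]((p | ~q) | q) -> ((p | ~q) | q)), w0   [~|-rule on 1]
3. ~<>(q -> p), w0   [~|-rule on 1]
4. <>[]((p | ~q) | q), w0   [~->-rule on 2]
5. ~((p | ~q) | q), w0   [~->-rule on 2]
6. ~(p | ~q), w0   [~|-rule on 5]
7. ~q, w0   [~|-rule on 5]
8. ~p, w0   [~|-rule on 6]
9. q, w0   [~|-rule on 6]
Accessibility: w0Rw0
Branch closes: q and ~q both at w0.
Every branch of the negation's tableau closes; the branch above is one of them.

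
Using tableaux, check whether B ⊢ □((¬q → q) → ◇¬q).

Not valid

Tableau for the negation ¬□((¬q → q) → ◇¬q):
1. ¬□((¬q → q) → ◇¬q), 0
2. ¬((¬q → q) → ◇¬q), 1
3. ¬q → q, 1
4. ¬◇¬q, 1
5. q, 0
6. q, 1
Accessibility: 0R0, 0R1, 1R0, 1R1
The negation has an open branch (countermodel exists).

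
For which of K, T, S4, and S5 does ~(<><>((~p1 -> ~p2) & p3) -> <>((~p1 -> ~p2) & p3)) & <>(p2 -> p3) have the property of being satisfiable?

K, T

T-tableau for the formula:
1. ~(<><>((~p1 -> ~p2) & p3) -> <>((~p1 -> ~p2) & p3)) & <>(p2 -> p3), 0
2. ~(<><>((~p1 -> ~p2) & p3) -> <>((~p1 -> ~p2) & p3)), 0
3. <>(p2 -> p3), 0
4. <><>((~p1 -> ~p2) & p3), 0
5. ~<>((~p1 -> ~p2) & p3), 0
6. ~((~p1 -> ~p2) & p3), 0
7. ~p3, 0
8. p2 -> p3, 1
9. ~((~p1 -> ~p2) & p3), 1
10. p3, 1
11. ~(~p1 -> ~p2), 1
12. ~p1, 1
13. p2, 1
14. <>((~p1 -> ~p2) & p3), 2
15. ~((~p1 -> ~p2) & p3), 2
16. ~p3, 2
17. (~p1 -> ~p2) & p3, 3
18. ~p1 -> ~p2, 3
19. p3, 3
20. ~p2, 3
Accessibility: 0R0, 0R1, 0R2, 1R1, 2R2, 2R3, 3R3
Complete open branch: satisfiable in T, hence also in K (this T-model is also a K-model).
S4-tableau for the formula:
1. ~(<><>((~p1 -> ~p2) & p3) -> <>((~p1 -> ~p2) & p3)) & <>(p2 -> p3), 0
2. ~(<><>((~p1 -> ~p2) & p3) -> <>((~p1 -> ~p2) & p3)), 0
3. <>(p2 -> p3), 0
4. <><>((~p1 -> ~p2) & p3), 0
5. ~<>((~p1 -> ~p2) & p3), 0
6. ~((~p1 -> ~p2) & p3), 0
7. ~(~p1 -> ~p2), 0
8. ~p1, 0
9. p2, 0
10. p2 -> p3, 1
11. ~((~p1 -> ~p2) & p3), 1
12. p3, 1
13. ~(~p1 -> ~p2), 1
14. ~p1, 1
15. p2, 1
16. <>((~p1 -> ~p2) & p3), 2
17. ~((~p1 -> ~p2) & p3), 2
18. ~(~p1 -> ~p2), 2
19. ~p1, 2
20. p2, 2
21. (~p1 -> ~p2) & p3, 3
22. ~p1 -> ~p2, 3
23. p3, 3
24. ~((~p1 -> ~p2) & p3), 3
25. ~p2, 3
26. ~(~p1 -> ~p2), 3
27. ~p1, 3
28. p2, 3
Accessibility: 0R0, 0R1, 0R2, 0R3, 1R1, 2R2, 2R3, 3R3
Branch closes: p2 and ~p2 both at 3.
Every branch closes (one shown): unsatisfiable in S4, hence also in S5 (every S5-frame is an S4-frame).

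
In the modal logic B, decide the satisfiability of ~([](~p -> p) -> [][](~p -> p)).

1. ~([](~p -> p) -> [][](~p -> p)), 0
2. [](~p -> p), 0   [~->-rule on 1]
3. ~[][](~p -> p), 0   [~->-rule on 1]
4. ~p -> p, 0   [[]-rule on 2 via 0R0]
5. p, 0   [->-rule on 4 (branches; this branch)]
6. ~[](~p -> p), 1   [~[]-rule on 3: fresh world 1, 0R1]
7. ~p -> p, 1   [[]-rule on 2 via 0R1]
8. p, 1   [->-rule on 7 (branches; this branch)]
9. ~(~p -> p), 2   [~[]-rule on 6: fresh world 2, 1R2]
10. ~p, 2   [~->-rule on 9]
Accessibility: 0R0, 0R1, 1R0, 1R1, 1R2, 2R1, 2R2

Yes, satisfiable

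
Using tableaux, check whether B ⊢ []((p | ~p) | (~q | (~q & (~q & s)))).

Valid

Tableau for the negation ~[]((p | ~p) | (~q | (~q & (~q & s)))):
1. ~[]((p | ~p) | (~q | (~q & (~q & s)))), w0
2. ~((p | ~p) | (~q | (~q & (~q & s)))), w1
3. ~(p | ~p), w1
4. ~(~q | (~q & (~q & s))), w1
5. ~p, w1
6. p, w1
Accessibility: w0Rw0, w0Rw1, w1Rw0, w1Rw1
Branch closes: p and ~p both at w1.
Every branch of the negation's tableau closes; the branch above is one of them.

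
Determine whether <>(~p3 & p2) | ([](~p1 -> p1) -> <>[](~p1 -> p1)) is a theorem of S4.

Tableau for the negation ~(<>(~p3 & p2) | ([](~p1 -> p1) -> <>[](~p1 -> p1))):
1. ~(<>(~p3 & p2) | ([](~p1 -> p1) -> <>[](~p1 -> p1))), u
2. ~<>(~p3 & p2), u
3. ~([](~p1 -> p1) -> <>[](~p1 -> p1)), u
4. [](~p1 -> p1), u
5. ~<>[](~p1 -> p1), u
6. ~(~p3 & p2), u
7. ~p1 -> p1, u
8. ~[](~p1 -> p1), u
9. ~p2, u
10. p1, u
11. ~(~p1 -> p1), v
12. ~p1, v
13. ~(~p3 & p2), v
14. ~p1 -> p1, v
15. ~[](~p1 -> p1), v
16. ~p2, v
17. p1, v
Accessibility: uRu, uRv, vRv
Branch closes: p1 and ~p1 both at v.
Every branch of the negation's tableau closes; the branch above is one of them.

Valid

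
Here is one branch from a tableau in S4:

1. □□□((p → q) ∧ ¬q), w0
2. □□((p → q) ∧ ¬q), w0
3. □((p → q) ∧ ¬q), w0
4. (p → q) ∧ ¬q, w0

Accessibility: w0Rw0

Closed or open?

Open

No world carries both an atom and its negation.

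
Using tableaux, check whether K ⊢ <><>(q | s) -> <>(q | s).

No, not valid

Tableau for the negation ~(<><>(q | s) -> <>(q | s)):
1. ~(<><>(q | s) -> <>(q | s)), u
2. <><>(q | s), u
3. ~<>(q | s), u
4. <>(q | s), v
5. ~(q | s), v
6. ~q, v
7. ~s, v
8. q | s, w
9. s, w
Accessibility: uRv, vRw
The negation has an open branch (countermodel exists).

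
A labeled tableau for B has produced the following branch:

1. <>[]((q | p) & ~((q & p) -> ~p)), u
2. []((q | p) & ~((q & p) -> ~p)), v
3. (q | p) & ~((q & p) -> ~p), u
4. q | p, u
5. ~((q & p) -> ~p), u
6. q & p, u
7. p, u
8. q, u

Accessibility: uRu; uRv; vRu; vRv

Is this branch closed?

No world carries both an atom and its negation.

Not closed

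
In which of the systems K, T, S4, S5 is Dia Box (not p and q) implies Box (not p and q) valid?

S5-tableau for the negation not (Dia Box (not p and q) implies Box (not p and q)):
1. not (Dia Box (not p and q) implies Box (not p and q)), 0
2. Dia Box (not p and q), 0   [neg-implies-rule on 1]
3. not Box (not p and q), 0   [neg-implies-rule on 1]
4. Box (not p and q), 1   [Dia-rule on 2: fresh world 1, 0R1]
5. not p and q, 0   [Box-rule on 4 via 1R0]
6. not p, 0   [and-rule on 5]
7. q, 0   [and-rule on 5]
8. not p and q, 1   [Box-rule on 4 via 1R1]
9. not p, 1   [and-rule on 8]
10. q, 1   [and-rule on 8]
11. not (not p and q), 2   [neg-Box-rule on 3: fresh world 2, 0R2]
12. not p and q, 2   [Box-rule on 4 via 1R2]
13. not p, 2   [and-rule on 12]
14. q, 2   [and-rule on 12]
15. not q, 2   [neg-and-rule on 11 (branches; this branch)]
Accessibility: 0R0, 0R1, 0R2, 1R0, 1R1, 1R2, 2R0, 2R1, 2R2
Branch closes: q and not q both at 2.
Every branch closes (one shown): valid in S5.
S4-tableau for the negation not (Dia Box (not p and q) implies Box (not p and q)):
1. not (Dia Box (not p and q) implies Box (not p and q)), 0
2. Dia Box (not p and q), 0   [neg-implies-rule on 1]
3. not Box (not p and q), 0   [neg-implies-rule on 1]
4. Box (not p and q), 1   [Dia-rule on 2: fresh world 1, 0R1]
5. not p and q, 1   [Box-rule on 4 via 1R1]
6. not p, 1   [and-rule on 5]
7. q, 1   [and-rule on 5]
8. not (not p and q), 2   [neg-Box-rule on 3: fresh world 2, 0R2]
9. not q, 2   [neg-and-rule on 8 (branches; this branch)]
Accessibility: 0R0, 0R1, 0R2, 1R1, 2R2
Complete open branch: countermodel on an S4-frame, so not valid in S4, nor in K, T (the same frame is also a K-frame and a T-frame).

S5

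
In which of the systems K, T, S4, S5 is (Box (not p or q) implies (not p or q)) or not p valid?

T, S4, S5

K-tableau for the negation not ((Box (not p or q) implies (not p or q)) or not p):
1. not ((Box (not p or q) implies (not p or q)) or not p), 0
2. not (Box (not p or q) implies (not p or q)), 0
3. p, 0
4. Box (not p or q), 0
5. not (not p or q), 0
6. not q, 0
Complete open branch: countermodel on a K-frame, so not valid in K.
T-tableau for the negation not ((Box (not p or q) implies (not p or q)) or not p):
1. not ((Box (not p or q) implies (not p or q)) or not p), 0
2. not (Box (not p or q) implies (not p or q)), 0
3. p, 0
4. Box (not p or q), 0
5. not (not p or q), 0
6. not q, 0
7. not p or q, 0
8. q, 0
Accessibility: 0R0
Branch closes: q and not q both at 0.
Every branch closes (one shown): valid in T, hence also in S4, S5 (every theorem of T is a theorem of S4 and S5).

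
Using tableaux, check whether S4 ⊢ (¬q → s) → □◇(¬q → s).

Tableau for the negation ¬((¬q → s) → □◇(¬q → s)):
1. ¬((¬q → s) → □◇(¬q → s)), 0
2. ¬q → s, 0
3. ¬□◇(¬q → s), 0
4. s, 0
5. ¬◇(¬q → s), 1
6. ¬(¬q → s), 1
7. ¬q, 1
8. ¬s, 1
Accessibility: 0R0, 0R1, 1R1
The negation has an open branch (countermodel exists).

No, not valid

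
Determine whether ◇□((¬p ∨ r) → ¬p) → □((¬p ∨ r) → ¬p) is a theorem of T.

Tableau for the negation ¬(◇□((¬p ∨ r) → ¬p) → □((¬p ∨ r) → ¬p)):
1. ¬(◇□((¬p ∨ r) → ¬p) → □((¬p ∨ r) → ¬p)), w0
2. ◇□((¬p ∨ r) → ¬p), w0   [¬→-rule on 1]
3. ¬□((¬p ∨ r) → ¬p), w0   [¬→-rule on 1]
4. □((¬p ∨ r) → ¬p), w1   [◇-rule on 2: fresh world w1, w0Rw1]
5. (¬p ∨ r) → ¬p, w1   [□-rule on 4 via w1Rw1]
6. ¬p, w1   [→-rule on 5 (branches; this branch)]
7. ¬((¬p ∨ r) → ¬p), w2   [¬□-rule on 3: fresh world w2, w0Rw2]
8. ¬p ∨ r, w2   [¬→-rule on 7]
9. p, w2   [¬→-rule on 7]
10. r, w2   [∨-rule on 8 (branches; this branch)]
Accessibility: w0Rw0, w0Rw1, w0Rw2, w1Rw1, w2Rw2
The negation has an open branch (countermodel exists).

Not valid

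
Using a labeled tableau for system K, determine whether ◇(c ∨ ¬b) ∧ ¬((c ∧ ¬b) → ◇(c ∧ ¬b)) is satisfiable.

Satisfiable (open branch found)

1. ◇(c ∨ ¬b) ∧ ¬((c ∧ ¬b) → ◇(c ∧ ¬b)), u
2. ◇(c ∨ ¬b), u   [∧-rule on 1]
3. ¬((c ∧ ¬b) → ◇(c ∧ ¬b)), u   [∧-rule on 1]
4. c ∧ ¬b, u   [¬→-rule on 3]
5. ¬◇(c ∧ ¬b), u   [¬→-rule on 3]
6. c, u   [∧-rule on 4]
7. ¬b, u   [∧-rule on 4]
8. c ∨ ¬b, v   [◇-rule on 2: fresh world v, uRv]
9. ¬(c ∧ ¬b), v   [¬◇-rule on 5 via uRv]
10. ¬b, v   [∨-rule on 8 (branches; this branch)]
11. ¬c, v   [¬∧-rule on 9 (branches; this branch)]
Accessibility: uRv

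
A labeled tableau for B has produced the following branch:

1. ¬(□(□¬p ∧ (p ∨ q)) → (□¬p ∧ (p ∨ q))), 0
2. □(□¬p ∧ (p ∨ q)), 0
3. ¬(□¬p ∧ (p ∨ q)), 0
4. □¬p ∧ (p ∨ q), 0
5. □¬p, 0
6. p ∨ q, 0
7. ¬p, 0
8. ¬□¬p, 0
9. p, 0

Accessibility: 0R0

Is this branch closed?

Yes, closed

Both p and ¬p appear at 0.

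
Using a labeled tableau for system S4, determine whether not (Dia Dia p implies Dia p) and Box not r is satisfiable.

1. not (Dia Dia p implies Dia p) and Box not r, w0
2. not (Dia Dia p implies Dia p), w0
3. Box not r, w0
4. Dia Dia p, w0
5. not Dia p, w0
6. not r, w0
7. not p, w0
8. Dia p, w1
9. not r, w1
10. not p, w1
11. p, w2
12. not r, w2
13. not p, w2
Accessibility: w0Rw0, w0Rw1, w0Rw2, w1Rw1, w1Rw2, w2Rw2
Branch closes: p and not p both at w2.
(One branch shown.) All branches close.

No, unsatisfiable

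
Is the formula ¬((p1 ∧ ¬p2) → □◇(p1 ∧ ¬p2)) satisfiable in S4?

1. ¬((p1 ∧ ¬p2) → □◇(p1 ∧ ¬p2)), w0
2. p1 ∧ ¬p2, w0
3. ¬□◇(p1 ∧ ¬p2), w0
4. p1, w0
5. ¬p2, w0
6. ¬◇(p1 ∧ ¬p2), w1
7. ¬(p1 ∧ ¬p2), w1
8. p2, w1
Accessibility: w0Rw0, w0Rw1, w1Rw1

Satisfiable (open branch found)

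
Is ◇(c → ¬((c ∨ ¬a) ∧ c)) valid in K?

No, not valid

Tableau for the negation ¬◇(c → ¬((c ∨ ¬a) ∧ c)):
1. ¬◇(c → ¬((c ∨ ¬a) ∧ c)), 0
The negation has an open branch (countermodel exists).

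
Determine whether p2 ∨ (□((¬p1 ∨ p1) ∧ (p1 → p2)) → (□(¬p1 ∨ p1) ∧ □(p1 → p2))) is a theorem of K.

Tableau for the negation ¬(p2 ∨ (□((¬p1 ∨ p1) ∧ (p1 → p2)) → (□(¬p1 ∨ p1) ∧ □(p1 → p2)))):
1. ¬(p2 ∨ (□((¬p1 ∨ p1) ∧ (p1 → p2)) → (□(¬p1 ∨ p1) ∧ □(p1 → p2)))), u
2. ¬p2, u
3. ¬(□((¬p1 ∨ p1) ∧ (p1 → p2)) → (□(¬p1 ∨ p1) ∧ □(p1 → p2))), u
4. □((¬p1 ∨ p1) ∧ (p1 → p2)), u
5. ¬(□(¬p1 ∨ p1) ∧ □(p1 → p2)), u
6. ¬□(p1 → p2), u
7. ¬(p1 → p2), v
8. p1, v
9. ¬p2, v
10. (¬p1 ∨ p1) ∧ (p1 → p2), v
11. ¬p1 ∨ p1, v
12. p1 → p2, v
13. p2, v
Accessibility: uRv
Branch closes: p2 and ¬p2 both at v.
Every branch of the negation's tableau closes; the branch above is one of them.

Yes, valid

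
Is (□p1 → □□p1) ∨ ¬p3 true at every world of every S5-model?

Valid in S5

Tableau for the negation ¬((□p1 → □□p1) ∨ ¬p3):
1. ¬((□p1 → □□p1) ∨ ¬p3), 0
2. ¬(□p1 → □□p1), 0
3. p3, 0
4. □p1, 0
5. ¬□□p1, 0
6. p1, 0
7. ¬□p1, 1
8. p1, 1
9. ¬p1, 2
10. p1, 2
Accessibility: 0R0, 0R1, 0R2, 1R0, 1R1, 1R2, 2R0, 2R1, 2R2
Branch closes: p1 and ¬p1 both at 2.
Every branch of the negation's tableau closes; the branch above is one of them.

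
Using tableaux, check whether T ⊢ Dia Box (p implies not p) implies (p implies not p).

Tableau for the negation not (Dia Box (p implies not p) implies (p implies not p)):
1. not (Dia Box (p implies not p) implies (p implies not p)), w0
2. Dia Box (p implies not p), w0   [neg-implies-rule on 1]
3. not (p implies not p), w0   [neg-implies-rule on 1]
4. p, w0   [neg-implies-rule on 3]
5. Box (p implies not p), w1   [Dia-rule on 2: fresh world w1, w0Rw1]
6. p implies not p, w1   [Box-rule on 5 via w1Rw1]
7. not p, w1   [implies-rule on 6 (branches; this branch)]
Accessibility: w0Rw0, w0Rw1, w1Rw1
The negation has an open branch (countermodel exists).

Not valid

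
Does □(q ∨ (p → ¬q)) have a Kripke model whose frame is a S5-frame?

Satisfiable

1. □(q ∨ (p → ¬q)), w0
2. q ∨ (p → ¬q), w0
3. p → ¬q, w0
4. ¬q, w0
Accessibility: w0Rw0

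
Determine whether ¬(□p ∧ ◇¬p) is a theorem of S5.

Yes, valid

Tableau for the negation □p ∧ ◇¬p:
1. □p ∧ ◇¬p, 0
2. □p, 0
3. ◇¬p, 0
4. p, 0
5. ¬p, 1
6. p, 1
Accessibility: 0R0, 0R1, 1R0, 1R1
Branch closes: p and ¬p both at 1.
Every branch of the negation's tableau closes; the branch above is one of them.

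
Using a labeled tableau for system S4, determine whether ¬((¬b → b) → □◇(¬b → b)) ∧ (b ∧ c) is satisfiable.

1. ¬((¬b → b) → □◇(¬b → b)) ∧ (b ∧ c), 0
2. ¬((¬b → b) → □◇(¬b → b)), 0   [∧-rule on 1]
3. b ∧ c, 0   [∧-rule on 1]
4. ¬b → b, 0   [¬→-rule on 2]
5. ¬□◇(¬b → b), 0   [¬→-rule on 2]
6. b, 0   [∧-rule on 3]
7. c, 0   [∧-rule on 3]
8. ¬◇(¬b → b), 1   [¬□-rule on 5: fresh world 1, 0R1]
9. ¬(¬b → b), 1   [¬◇-rule on 8 via 1R1]
10. ¬b, 1   [¬→-rule on 9]
Accessibility: 0R0, 0R1, 1R1

Satisfiable (open branch found)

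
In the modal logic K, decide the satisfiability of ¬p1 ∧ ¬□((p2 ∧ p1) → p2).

1. ¬p1 ∧ ¬□((p2 ∧ p1) → p2), w0
2. ¬p1, w0
3. ¬□((p2 ∧ p1) → p2), w0
4. ¬((p2 ∧ p1) → p2), w1
5. p2 ∧ p1, w1
6. ¬p2, w1
7. p2, w1
8. p1, w1
Accessibility: w0Rw1
Branch closes: p2 and ¬p2 both at w1.
Every branch closes; the branch above is one of them.

Unsatisfiable (every branch closes)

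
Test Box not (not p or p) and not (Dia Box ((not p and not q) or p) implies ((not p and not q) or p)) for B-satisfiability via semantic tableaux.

1. Box not (not p or p) and not (Dia Box ((not p and not q) or p) implies ((not p and not q) or p)), u
2. Box not (not p or p), u
3. not (Dia Box ((not p and not q) or p) implies ((not p and not q) or p)), u
4. Dia Box ((not p and not q) or p), u
5. not ((not p and not q) or p), u
6. not (not p and not q), u
7. not p, u
8. not (not p or p), u
9. p, u
Accessibility: uRu
Branch closes: p and not p both at u.
Every branch closes; the branch above is one of them.

Unsatisfiable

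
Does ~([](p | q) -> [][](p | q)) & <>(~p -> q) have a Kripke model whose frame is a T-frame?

1. ~([](p | q) -> [][](p | q)) & <>(~p -> q), u
2. ~([](p | q) -> [][](p | q)), u   [&-rule on 1]
3. <>(~p -> q), u   [&-rule on 1]
4. [](p | q), u   [~->-rule on 2]
5. ~[][](p | q), u   [~->-rule on 2]
6. p | q, u   [[]-rule on 4 via uRu]
7. q, u   [|-rule on 6 (branches; this branch)]
8. ~p -> q, v   [<>-rule on 3: fresh world v, uRv]
9. p | q, v   [[]-rule on 4 via uRv]
10. q, v   [->-rule on 8 (branches; this branch)]
11. ~[](p | q), w   [~[]-rule on 5: fresh world w, uRw]
12. p | q, w   [[]-rule on 4 via uRw]
13. q, w   [|-rule on 12 (branches; this branch)]
14. ~(p | q), x   [~[]-rule on 11: fresh world x, wRx]
15. ~p, x   [~|-rule on 14]
16. ~q, x   [~|-rule on 14]
Accessibility: uRu, uRv, uRw, vRv, wRw, wRx, xRx

Satisfiable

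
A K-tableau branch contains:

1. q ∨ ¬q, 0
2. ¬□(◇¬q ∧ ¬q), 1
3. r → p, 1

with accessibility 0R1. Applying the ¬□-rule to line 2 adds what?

a fresh world 2 with 1R2, and ¬(◇¬q ∧ ¬q) at 2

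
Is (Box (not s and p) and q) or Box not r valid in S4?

Tableau for the negation not ((Box (not s and p) and q) or Box not r):
1. not ((Box (not s and p) and q) or Box not r), u
2. not (Box (not s and p) and q), u
3. not Box not r, u
4. not q, u
5. r, v
Accessibility: uRu, uRv, vRv
The negation has an open branch (countermodel exists).

No, not valid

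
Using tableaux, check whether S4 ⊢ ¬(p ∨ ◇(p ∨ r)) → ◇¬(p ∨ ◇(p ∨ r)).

Valid in S4

Tableau for the negation ¬(¬(p ∨ ◇(p ∨ r)) → ◇¬(p ∨ ◇(p ∨ r))):
1. ¬(¬(p ∨ ◇(p ∨ r)) → ◇¬(p ∨ ◇(p ∨ r))), u
2. ¬(p ∨ ◇(p ∨ r)), u
3. ¬◇¬(p ∨ ◇(p ∨ r)), u
4. ¬p, u
5. ¬◇(p ∨ r), u
6. p ∨ ◇(p ∨ r), u
7. ¬(p ∨ r), u
8. ¬r, u
9. ◇(p ∨ r), u
10. p ∨ r, v
11. p ∨ ◇(p ∨ r), v
12. ¬(p ∨ r), v
13. ¬p, v
14. ¬r, v
15. r, v
Accessibility: uRu, uRv, vRv
Branch closes: r and ¬r both at v.
All branches of the negation close; one closing branch shown above.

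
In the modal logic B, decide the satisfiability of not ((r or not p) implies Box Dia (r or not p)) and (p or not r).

1. not ((r or not p) implies Box Dia (r or not p)) and (p or not r), 0
2. not ((r or not p) implies Box Dia (r or not p)), 0
3. p or not r, 0
4. r or not p, 0
5. not Box Dia (r or not p), 0
6. not r, 0
7. not p, 0
8. not Dia (r or not p), 1
9. not (r or not p), 0
10. p, 0
Accessibility: 0R0, 0R1, 1R0, 1R1
Branch closes: p and not p both at 0.
(One branch shown.) All branches close.

Unsatisfiable (every branch closes)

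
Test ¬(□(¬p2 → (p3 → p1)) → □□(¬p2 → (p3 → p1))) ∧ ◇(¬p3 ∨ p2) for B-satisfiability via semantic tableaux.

Satisfiable (open branch found)

1. ¬(□(¬p2 → (p3 → p1)) → □□(¬p2 → (p3 → p1))) ∧ ◇(¬p3 ∨ p2), w0
2. ¬(□(¬p2 → (p3 → p1)) → □□(¬p2 → (p3 → p1))), w0
3. ◇(¬p3 ∨ p2), w0
4. □(¬p2 → (p3 → p1)), w0
5. ¬□□(¬p2 → (p3 → p1)), w0
6. ¬p2 → (p3 → p1), w0
7. p3 → p1, w0
8. p1, w0
9. ¬p3 ∨ p2, w1
10. ¬p2 → (p3 → p1), w1
11. p2, w1
12. p3 → p1, w1
13. p1, w1
14. ¬□(¬p2 → (p3 → p1)), w2
15. ¬p2 → (p3 → p1), w2
16. p3 → p1, w2
17. p1, w2
18. ¬(¬p2 → (p3 → p1)), w3
19. ¬p2, w3
20. ¬(p3 → p1), w3
21. p3, w3
22. ¬p1, w3
Accessibility: w0Rw0, w0Rw1, w0Rw2, w1Rw0, w1Rw1, w2Rw0, w2Rw2, w2Rw3, w3Rw2, w3Rw3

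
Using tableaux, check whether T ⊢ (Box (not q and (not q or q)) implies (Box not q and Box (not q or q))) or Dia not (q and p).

Yes, valid

Tableau for the negation not ((Box (not q and (not q or q)) implies (Box not q and Box (not q or q))) or Dia not (q and p)):
1. not ((Box (not q and (not q or q)) implies (Box not q and Box (not q or q))) or Dia not (q and p)), u
2. not (Box (not q and (not q or q)) implies (Box not q and Box (not q or q))), u
3. not Dia not (q and p), u
4. Box (not q and (not q or q)), u
5. not (Box not q and Box (not q or q)), u
6. q and p, u
7. q, u
8. p, u
9. not q and (not q or q), u
10. not q, u
11. not q or q, u
Accessibility: uRu
Branch closes: q and not q both at u.
All branches of the negation close; one closing branch shown above.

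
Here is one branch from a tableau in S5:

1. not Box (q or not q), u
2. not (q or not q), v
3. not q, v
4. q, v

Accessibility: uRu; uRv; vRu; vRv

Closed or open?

Both q and not q appear at v.

Yes, closed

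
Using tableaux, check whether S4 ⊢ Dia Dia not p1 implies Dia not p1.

Tableau for the negation not (Dia Dia not p1 implies Dia not p1):
1. not (Dia Dia not p1 implies Dia not p1), 0
2. Dia Dia not p1, 0
3. not Dia not p1, 0
4. p1, 0
5. Dia not p1, 1
6. p1, 1
7. not p1, 2
8. p1, 2
Accessibility: 0R0, 0R1, 0R2, 1R1, 1R2, 2R2
Branch closes: p1 and not p1 both at 2.
Every branch of the negation's tableau closes; the branch above is one of them.

Valid in S4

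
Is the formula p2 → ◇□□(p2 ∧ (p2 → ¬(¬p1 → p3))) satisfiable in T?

1. p2 → ◇□□(p2 ∧ (p2 → ¬(¬p1 → p3))), u
2. ◇□□(p2 ∧ (p2 → ¬(¬p1 → p3))), u   [→-rule on 1 (branches; this branch)]
3. □□(p2 ∧ (p2 → ¬(¬p1 → p3))), v   [◇-rule on 2: fresh world v, uRv]
4. □(p2 ∧ (p2 → ¬(¬p1 → p3))), v   [□-rule on 3 via vRv]
5. p2 ∧ (p2 → ¬(¬p1 → p3)), v   [□-rule on 4 via vRv]
6. p2, v   [∧-rule on 5]
7. p2 → ¬(¬p1 → p3), v   [∧-rule on 5]
8. ¬(¬p1 → p3), v   [→-rule on 7 (branches; this branch)]
9. ¬p1, v   [¬→-rule on 8]
10. ¬p3, v   [¬→-rule on 8]
Accessibility: uRu, uRv, vRv

Yes, satisfiable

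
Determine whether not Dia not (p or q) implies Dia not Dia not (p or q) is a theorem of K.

No, not valid

Tableau for the negation not (not Dia not (p or q) implies Dia not Dia not (p or q)):
1. not (not Dia not (p or q) implies Dia not Dia not (p or q)), w0
2. not Dia not (p or q), w0
3. not Dia not Dia not (p or q), w0
The negation has an open branch (countermodel exists).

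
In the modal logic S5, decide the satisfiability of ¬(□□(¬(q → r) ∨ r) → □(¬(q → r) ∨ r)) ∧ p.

Unsatisfiable

1. ¬(□□(¬(q → r) ∨ r) → □(¬(q → r) ∨ r)) ∧ p, 0
2. ¬(□□(¬(q → r) ∨ r) → □(¬(q → r) ∨ r)), 0
3. p, 0
4. □□(¬(q → r) ∨ r), 0
5. ¬□(¬(q → r) ∨ r), 0
6. □(¬(q → r) ∨ r), 0
7. ¬(q → r) ∨ r, 0
8. ¬(q → r), 0
9. q, 0
10. ¬r, 0
11. ¬(¬(q → r) ∨ r), 1
12. q → r, 1
13. ¬r, 1
14. □(¬(q → r) ∨ r), 1
15. ¬(q → r) ∨ r, 1
16. ¬q, 1
17. ¬(q → r), 1
18. q, 1
Accessibility: 0R0, 0R1, 1R0, 1R1
Branch closes: q and ¬q both at 1.
All branches of the tableau close; one closing branch shown above.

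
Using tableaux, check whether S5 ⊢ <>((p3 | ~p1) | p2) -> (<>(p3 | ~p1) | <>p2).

Tableau for the negation ~(<>((p3 | ~p1) | p2) -> (<>(p3 | ~p1) | <>p2)):
1. ~(<>((p3 | ~p1) | p2) -> (<>(p3 | ~p1) | <>p2)), w0
2. <>((p3 | ~p1) | p2), w0
3. ~(<>(p3 | ~p1) | <>p2), w0
4. ~<>(p3 | ~p1), w0
5. ~<>p2, w0
6. ~(p3 | ~p1), w0
7. ~p3, w0
8. p1, w0
9. ~p2, w0
10. (p3 | ~p1) | p2, w1
11. ~(p3 | ~p1), w1
12. ~p3, w1
13. p1, w1
14. ~p2, w1
15. p3 | ~p1, w1
16. ~p1, w1
Accessibility: w0Rw0, w0Rw1, w1Rw0, w1Rw1
Branch closes: p1 and ~p1 both at w1.
All branches of the negation close; one closing branch shown above.

Valid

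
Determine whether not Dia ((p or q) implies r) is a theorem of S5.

Tableau for the negation Dia ((p or q) implies r):
1. Dia ((p or q) implies r), 0
2. (p or q) implies r, 1
3. r, 1
Accessibility: 0R0, 0R1, 1R0, 1R1
The negation has an open branch (countermodel exists).

No, not valid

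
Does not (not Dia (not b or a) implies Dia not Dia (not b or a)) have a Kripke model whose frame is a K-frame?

Yes, satisfiable

1. not (not Dia (not b or a) implies Dia not Dia (not b or a)), w0
2. not Dia (not b or a), w0
3. not Dia not Dia (not b or a), w0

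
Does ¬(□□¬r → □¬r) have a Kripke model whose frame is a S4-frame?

1. ¬(□□¬r → □¬r), w0
2. □□¬r, w0   [¬→-rule on 1]
3. ¬□¬r, w0   [¬→-rule on 1]
4. □¬r, w0   [□-rule on 2 via w0Rw0]
5. ¬r, w0   [□-rule on 4 via w0Rw0]
6. r, w1   [¬□-rule on 3: fresh world w1, w0Rw1]
7. □¬r, w1   [□-rule on 2 via w0Rw1]
8. ¬r, w1   [□-rule on 4 via w0Rw1]
Accessibility: w0Rw0, w0Rw1, w1Rw1
Branch closes: r and ¬r both at w1.
(One branch shown.) All branches close.

No, unsatisfiable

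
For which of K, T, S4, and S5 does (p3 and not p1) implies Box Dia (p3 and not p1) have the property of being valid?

S5

S5-tableau for the negation not ((p3 and not p1) implies Box Dia (p3 and not p1)):
1. not ((p3 and not p1) implies Box Dia (p3 and not p1)), w0
2. p3 and not p1, w0   [neg-implies-rule on 1]
3. not Box Dia (p3 and not p1), w0   [neg-implies-rule on 1]
4. p3, w0   [and-rule on 2]
5. not p1, w0   [and-rule on 2]
6. not Dia (p3 and not p1), w1   [neg-Box-rule on 3: fresh world w1, w0Rw1]
7. not (p3 and not p1), w0   [neg-Dia-rule on 6 via w1Rw0]
8. not (p3 and not p1), w1   [neg-Dia-rule on 6 via w1Rw1]
9. p1, w0   [neg-and-rule on 7 (branches; this branch)]
Accessibility: w0Rw0, w0Rw1, w1Rw0, w1Rw1
Branch closes: p1 and not p1 both at w0.
Every branch closes (one shown): valid in S5.
S4-tableau for the negation not ((p3 and not p1) implies Box Dia (p3 and not p1)):
1. not ((p3 and not p1) implies Box Dia (p3 and not p1)), w0
2. p3 and not p1, w0   [neg-implies-rule on 1]
3. not Box Dia (p3 and not p1), w0   [neg-implies-rule on 1]
4. p3, w0   [and-rule on 2]
5. not p1, w0   [and-rule on 2]
6. not Dia (p3 and not p1), w1   [neg-Box-rule on 3: fresh world w1, w0Rw1]
7. not (p3 and not p1), w1   [neg-Dia-rule on 6 via w1Rw1]
8. p1, w1   [neg-and-rule on 7 (branches; this branch)]
Accessibility: w0Rw0, w0Rw1, w1Rw1
Complete open branch: countermodel on an S4-frame, so not valid in S4, nor in K, T (the same frame is also a K-frame and a T-frame).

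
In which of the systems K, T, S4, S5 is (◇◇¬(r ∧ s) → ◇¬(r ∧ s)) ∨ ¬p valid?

S4, S5

S4-tableau for the negation ¬((◇◇¬(r ∧ s) → ◇¬(r ∧ s)) ∨ ¬p):
1. ¬((◇◇¬(r ∧ s) → ◇¬(r ∧ s)) ∨ ¬p), w0
2. ¬(◇◇¬(r ∧ s) → ◇¬(r ∧ s)), w0
3. p, w0
4. ◇◇¬(r ∧ s), w0
5. ¬◇¬(r ∧ s), w0
6. r ∧ s, w0
7. r, w0
8. s, w0
9. ◇¬(r ∧ s), w1
10. r ∧ s, w1
11. r, w1
12. s, w1
13. ¬(r ∧ s), w2
14. r ∧ s, w2
15. r, w2
16. s, w2
17. ¬s, w2
Accessibility: w0Rw0, w0Rw1, w0Rw2, w1Rw1, w1Rw2, w2Rw2
Branch closes: s and ¬s both at w2.
Every branch closes (one shown): valid in S4, hence also in S5 (every theorem of S4 is a theorem of S5).
T-tableau for the negation ¬((◇◇¬(r ∧ s) → ◇¬(r ∧ s)) ∨ ¬p):
1. ¬((◇◇¬(r ∧ s) → ◇¬(r ∧ s)) ∨ ¬p), w0
2. ¬(◇◇¬(r ∧ s) → ◇¬(r ∧ s)), w0
3. p, w0
4. ◇◇¬(r ∧ s), w0
5. ¬◇¬(r ∧ s), w0
6. r ∧ s, w0
7. r, w0
8. s, w0
9. ◇¬(r ∧ s), w1
10. r ∧ s, w1
11. r, w1
12. s, w1
13. ¬(r ∧ s), w2
14. ¬s, w2
Accessibility: w0Rw0, w0Rw1, w1Rw1, w1Rw2, w2Rw2
Complete open branch: countermodel on a T-frame, so not valid in T, nor in K (the same frame is also a K-frame).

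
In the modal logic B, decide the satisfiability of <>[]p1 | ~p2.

1. <>[]p1 | ~p2, u
2. ~p2, u   [|-rule on 1 (branches; this branch)]
Accessibility: uRu

Yes, satisfiable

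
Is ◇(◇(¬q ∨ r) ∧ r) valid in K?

Tableau for the negation ¬◇(◇(¬q ∨ r) ∧ r):
1. ¬◇(◇(¬q ∨ r) ∧ r), w0
The negation has an open branch (countermodel exists).

Not valid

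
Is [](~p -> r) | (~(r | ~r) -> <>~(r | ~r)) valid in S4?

Tableau for the negation ~([](~p -> r) | (~(r | ~r) -> <>~(r | ~r))):
1. ~([](~p -> r) | (~(r | ~r) -> <>~(r | ~r))), 0
2. ~[](~p -> r), 0
3. ~(~(r | ~r) -> <>~(r | ~r)), 0
4. ~(r | ~r), 0
5. ~<>~(r | ~r), 0
6. ~r, 0
7. r, 0
Accessibility: 0R0
Branch closes: r and ~r both at 0.
Every branch of the negation's tableau closes; the branch above is one of them.

Valid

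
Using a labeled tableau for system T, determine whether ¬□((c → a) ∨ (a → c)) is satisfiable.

1. ¬□((c → a) ∨ (a → c)), 0
2. ¬((c → a) ∨ (a → c)), 1   [¬□-rule on 1: fresh world 1, 0R1]
3. ¬(c → a), 1   [¬∨-rule on 2]
4. ¬(a → c), 1   [¬∨-rule on 2]
5. c, 1   [¬→-rule on 3]
6. ¬a, 1   [¬→-rule on 3]
7. a, 1   [¬→-rule on 4]
8. ¬c, 1   [¬→-rule on 4]
Accessibility: 0R0, 0R1, 1R1
Branch closes: a and ¬a both at 1.
Every branch closes; the branch above is one of them.

Unsatisfiable (every branch closes)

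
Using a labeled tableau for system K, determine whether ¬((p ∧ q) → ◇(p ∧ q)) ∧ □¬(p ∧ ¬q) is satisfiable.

Yes, satisfiable

1. ¬((p ∧ q) → ◇(p ∧ q)) ∧ □¬(p ∧ ¬q), w0
2. ¬((p ∧ q) → ◇(p ∧ q)), w0
3. □¬(p ∧ ¬q), w0
4. p ∧ q, w0
5. ¬◇(p ∧ q), w0
6. p, w0
7. q, w0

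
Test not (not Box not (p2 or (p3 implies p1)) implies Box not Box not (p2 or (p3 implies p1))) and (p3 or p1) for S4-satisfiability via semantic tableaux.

1. not (not Box not (p2 or (p3 implies p1)) implies Box not Box not (p2 or (p3 implies p1))) and (p3 or p1), u
2. not (not Box not (p2 or (p3 implies p1)) implies Box not Box not (p2 or (p3 implies p1))), u
3. p3 or p1, u
4. not Box not (p2 or (p3 implies p1)), u
5. not Box not Box not (p2 or (p3 implies p1)), u
6. p1, u
7. p2 or (p3 implies p1), v
8. p3 implies p1, v
9. p1, v
10. Box not (p2 or (p3 implies p1)), w
11. not (p2 or (p3 implies p1)), w
12. not p2, w
13. not (p3 implies p1), w
14. p3, w
15. not p1, w
Accessibility: uRu, uRv, uRw, vRv, wRw

Satisfiable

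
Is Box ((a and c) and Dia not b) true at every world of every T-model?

Not valid

Tableau for the negation not Box ((a and c) and Dia not b):
1. not Box ((a and c) and Dia not b), w0
2. not ((a and c) and Dia not b), w1   [neg-Box-rule on 1: fresh world w1, w0Rw1]
3. not Dia not b, w1   [neg-and-rule on 2 (branches; this branch)]
4. b, w1   [neg-Dia-rule on 3 via w1Rw1]
Accessibility: w0Rw0, w0Rw1, w1Rw1
The negation has an open branch (countermodel exists).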